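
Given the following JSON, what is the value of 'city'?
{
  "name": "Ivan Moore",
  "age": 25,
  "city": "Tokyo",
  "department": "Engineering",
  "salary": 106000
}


Looking up field 'city'
Value: Tokyo

Tokyo


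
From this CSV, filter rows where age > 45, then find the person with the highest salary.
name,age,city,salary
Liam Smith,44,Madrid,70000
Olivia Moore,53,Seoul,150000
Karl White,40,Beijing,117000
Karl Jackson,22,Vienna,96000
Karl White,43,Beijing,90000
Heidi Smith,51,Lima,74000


Filter: age > 45
Sort by: salary (descending)

Filtered records (2):
  Olivia Moore, age 53, salary $150000
  Heidi Smith, age 51, salary $74000

Highest salary: Olivia Moore ($150000)

Olivia Moore


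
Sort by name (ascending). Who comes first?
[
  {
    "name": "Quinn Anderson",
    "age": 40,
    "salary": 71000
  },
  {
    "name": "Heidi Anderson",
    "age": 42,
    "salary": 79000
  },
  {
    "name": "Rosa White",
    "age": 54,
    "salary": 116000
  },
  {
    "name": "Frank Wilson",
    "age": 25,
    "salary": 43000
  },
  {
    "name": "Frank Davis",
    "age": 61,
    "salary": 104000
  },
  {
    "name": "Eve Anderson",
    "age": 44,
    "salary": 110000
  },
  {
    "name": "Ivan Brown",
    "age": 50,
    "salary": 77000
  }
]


Sort by: name (ascending)

Sorted order:
  1. Eve Anderson (name = Eve Anderson)
  2. Frank Davis (name = Frank Davis)
  3. Frank Wilson (name = Frank Wilson)
  4. Heidi Anderson (name = Heidi Anderson)
  5. Ivan Brown (name = Ivan Brown)
  6. Quinn Anderson (name = Quinn Anderson)
  7. Rosa White (name = Rosa White)

First: Eve Anderson

Eve Anderson


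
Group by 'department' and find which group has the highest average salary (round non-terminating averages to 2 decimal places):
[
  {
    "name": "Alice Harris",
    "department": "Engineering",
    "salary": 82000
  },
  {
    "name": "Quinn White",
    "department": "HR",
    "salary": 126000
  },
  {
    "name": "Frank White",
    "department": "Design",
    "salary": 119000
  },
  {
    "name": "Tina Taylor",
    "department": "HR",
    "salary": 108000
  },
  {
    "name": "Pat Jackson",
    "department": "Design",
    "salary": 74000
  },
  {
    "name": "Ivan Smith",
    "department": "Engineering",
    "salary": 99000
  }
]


Group by: department

Groups:
  Design: 2 people, avg salary = 193000/2 = $96500
  Engineering: 2 people, avg salary = 181000/2 = $90500
  HR: 2 people, avg salary = 234000/2 = $117000

Highest average salary: HR ($117000)

HR ($117000)


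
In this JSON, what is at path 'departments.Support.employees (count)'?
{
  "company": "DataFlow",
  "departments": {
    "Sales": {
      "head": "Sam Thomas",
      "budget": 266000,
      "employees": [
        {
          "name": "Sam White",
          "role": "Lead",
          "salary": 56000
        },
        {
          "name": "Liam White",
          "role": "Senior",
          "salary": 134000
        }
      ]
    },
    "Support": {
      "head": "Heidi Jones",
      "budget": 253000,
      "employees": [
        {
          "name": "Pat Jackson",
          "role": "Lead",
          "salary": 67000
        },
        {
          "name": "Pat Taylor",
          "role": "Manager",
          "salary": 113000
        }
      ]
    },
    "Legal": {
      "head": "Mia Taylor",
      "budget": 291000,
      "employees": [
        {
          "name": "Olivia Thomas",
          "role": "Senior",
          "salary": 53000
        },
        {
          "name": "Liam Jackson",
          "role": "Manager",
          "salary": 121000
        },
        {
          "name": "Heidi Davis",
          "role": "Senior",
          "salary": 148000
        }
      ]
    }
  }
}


Path: departments.Support.employees (count)

Navigate:
  -> departments
  -> Support
  -> employees (array, length 2)

2


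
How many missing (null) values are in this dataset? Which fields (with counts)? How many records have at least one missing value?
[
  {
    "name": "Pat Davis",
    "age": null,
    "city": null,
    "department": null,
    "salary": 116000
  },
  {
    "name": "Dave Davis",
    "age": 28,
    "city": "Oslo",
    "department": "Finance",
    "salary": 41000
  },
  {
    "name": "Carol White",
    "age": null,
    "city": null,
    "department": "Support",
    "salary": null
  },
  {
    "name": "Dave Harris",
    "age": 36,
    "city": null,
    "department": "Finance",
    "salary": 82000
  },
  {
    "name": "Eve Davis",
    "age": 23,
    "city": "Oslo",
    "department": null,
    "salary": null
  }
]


Checking for missing (null) values in 5 records:

  Pat Davis: age, city, department
  Dave Davis: complete
  Carol White: age, city, salary
  Dave Harris: city
  Eve Davis: department, salary

Per field:
  name: 0 missing
  age: 2 missing
  city: 3 missing
  department: 2 missing
  salary: 2 missing

Total missing values: 9
Records with any missing: 4

9 missing values (age: 2, city: 3, department: 2, salary: 2); 4 incomplete records


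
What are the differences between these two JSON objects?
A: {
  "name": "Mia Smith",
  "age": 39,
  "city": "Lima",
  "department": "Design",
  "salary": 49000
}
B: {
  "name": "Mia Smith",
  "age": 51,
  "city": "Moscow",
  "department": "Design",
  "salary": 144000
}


Comparing each field (in key order):
  name: same
  age: DIFFERENT
  city: DIFFERENT
  department: same
  salary: DIFFERENT
Differences:
  age: 39 -> 51
  city: Lima -> Moscow
  salary: 49000 -> 144000

3 field(s) changed

3 changes: age, city, salary


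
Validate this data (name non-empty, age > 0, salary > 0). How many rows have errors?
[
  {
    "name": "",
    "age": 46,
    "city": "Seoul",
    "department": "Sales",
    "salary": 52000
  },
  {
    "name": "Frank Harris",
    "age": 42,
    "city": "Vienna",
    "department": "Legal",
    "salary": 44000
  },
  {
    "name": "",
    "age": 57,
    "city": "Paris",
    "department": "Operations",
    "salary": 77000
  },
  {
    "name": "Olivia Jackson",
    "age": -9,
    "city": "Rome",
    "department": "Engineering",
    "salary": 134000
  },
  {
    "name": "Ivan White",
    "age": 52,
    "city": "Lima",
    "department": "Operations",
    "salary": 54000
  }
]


Validating 5 records:
Rules: name non-empty, age > 0, salary > 0

  Row 1 (???): empty name
  Row 2 (Frank Harris): OK
  Row 3 (???): empty name
  Row 4 (Olivia Jackson): negative age: -9
  Row 5 (Ivan White): OK

Total errors: 3

3 errors


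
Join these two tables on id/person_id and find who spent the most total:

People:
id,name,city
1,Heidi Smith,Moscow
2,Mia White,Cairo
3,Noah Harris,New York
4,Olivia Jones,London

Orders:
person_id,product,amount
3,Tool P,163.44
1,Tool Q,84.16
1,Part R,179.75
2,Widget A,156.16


Join on: people.id = orders.person_id

Joined rows:
  Noah Harris (New York) bought Tool P for $163.44
  Heidi Smith (Moscow) bought Tool Q for $84.16
  Heidi Smith (Moscow) bought Part R for $179.75
  Mia White (Cairo) bought Widget A for $156.16

Total per person:
  Heidi Smith: $263.91
  Noah Harris: $163.44
  Mia White: $156.16

Top spender: Heidi Smith ($263.91)

Heidi Smith ($263.91)


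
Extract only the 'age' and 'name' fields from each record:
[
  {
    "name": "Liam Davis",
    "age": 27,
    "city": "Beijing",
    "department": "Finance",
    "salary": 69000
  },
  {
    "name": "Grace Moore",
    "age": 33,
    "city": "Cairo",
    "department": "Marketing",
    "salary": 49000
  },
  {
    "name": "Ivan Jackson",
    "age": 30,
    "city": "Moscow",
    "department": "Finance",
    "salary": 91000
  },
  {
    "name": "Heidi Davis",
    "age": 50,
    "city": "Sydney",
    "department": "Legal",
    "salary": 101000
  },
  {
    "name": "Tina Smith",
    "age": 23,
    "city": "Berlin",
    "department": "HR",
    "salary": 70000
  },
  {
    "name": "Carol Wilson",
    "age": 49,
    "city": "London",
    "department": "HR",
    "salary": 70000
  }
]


Original: 6 records with fields: name, age, city, department, salary
Keep: ['age', 'name']
Drop: ['city', 'department', 'salary']
Result: 6 records, 2 fields each

[
  {
    "age": 27,
    "name": "Liam Davis"
  },
  {
    "age": 33,
    "name": "Grace Moore"
  },
  {
    "age": 30,
    "name": "Ivan Jackson"
  },
  {
    "age": 50,
    "name": "Heidi Davis"
  },
  {
    "age": 23,
    "name": "Tina Smith"
  },
  {
    "age": 49,
    "name": "Carol Wilson"
  }
]


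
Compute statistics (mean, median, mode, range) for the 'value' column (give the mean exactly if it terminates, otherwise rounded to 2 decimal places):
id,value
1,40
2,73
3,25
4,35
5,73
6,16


Data: [40, 73, 25, 35, 73, 16]
Count: 6
Sum: 262
Mean: 262/6 ≈ 43.67 (rounded to 2 decimal places)
Sorted: [16, 25, 35, 40, 73, 73]
Median: 37.5
Mode: 73 (2 times)
Range: 73 - 16 = 57
Min: 16, Max: 73

mean≈43.67, median=37.5, mode=73, range=57


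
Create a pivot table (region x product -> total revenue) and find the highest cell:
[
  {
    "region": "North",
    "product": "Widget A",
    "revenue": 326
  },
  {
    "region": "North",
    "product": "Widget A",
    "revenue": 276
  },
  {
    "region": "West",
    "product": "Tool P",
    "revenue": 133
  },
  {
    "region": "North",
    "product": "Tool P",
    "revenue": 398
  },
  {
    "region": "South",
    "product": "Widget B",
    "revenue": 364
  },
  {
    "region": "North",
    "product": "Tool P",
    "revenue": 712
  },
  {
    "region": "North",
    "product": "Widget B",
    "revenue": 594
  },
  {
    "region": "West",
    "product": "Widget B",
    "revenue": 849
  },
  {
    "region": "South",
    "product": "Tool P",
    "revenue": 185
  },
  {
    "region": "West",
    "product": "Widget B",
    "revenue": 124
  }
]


Pivot: region (rows) x product (columns) -> total revenue

     Tool P        Widget A      Widget B    
North         1110           602           594  
South          185             0           364  
West           133             0           973  

Highest: North / Tool P = $1110

North / Tool P = $1110


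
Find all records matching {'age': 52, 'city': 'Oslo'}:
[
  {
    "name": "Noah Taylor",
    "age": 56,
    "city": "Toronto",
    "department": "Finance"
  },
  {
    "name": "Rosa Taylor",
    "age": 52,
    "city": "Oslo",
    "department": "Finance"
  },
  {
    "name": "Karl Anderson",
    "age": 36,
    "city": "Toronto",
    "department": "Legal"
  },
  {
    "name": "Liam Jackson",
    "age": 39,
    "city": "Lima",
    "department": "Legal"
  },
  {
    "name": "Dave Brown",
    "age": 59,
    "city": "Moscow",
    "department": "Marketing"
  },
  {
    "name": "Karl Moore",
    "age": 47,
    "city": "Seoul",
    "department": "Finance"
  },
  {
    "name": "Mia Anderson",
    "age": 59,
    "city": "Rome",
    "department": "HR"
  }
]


Search criteria: {'age': 52, 'city': 'Oslo'}

Checking 7 records:
  Noah Taylor: {age: 56, city: Toronto}
  Rosa Taylor: {age: 52, city: Oslo} <-- MATCH
  Karl Anderson: {age: 36, city: Toronto}
  Liam Jackson: {age: 39, city: Lima}
  Dave Brown: {age: 59, city: Moscow}
  Karl Moore: {age: 47, city: Seoul}
  Mia Anderson: {age: 59, city: Rome}

Matches: ["Rosa Taylor"]

["Rosa Taylor"]


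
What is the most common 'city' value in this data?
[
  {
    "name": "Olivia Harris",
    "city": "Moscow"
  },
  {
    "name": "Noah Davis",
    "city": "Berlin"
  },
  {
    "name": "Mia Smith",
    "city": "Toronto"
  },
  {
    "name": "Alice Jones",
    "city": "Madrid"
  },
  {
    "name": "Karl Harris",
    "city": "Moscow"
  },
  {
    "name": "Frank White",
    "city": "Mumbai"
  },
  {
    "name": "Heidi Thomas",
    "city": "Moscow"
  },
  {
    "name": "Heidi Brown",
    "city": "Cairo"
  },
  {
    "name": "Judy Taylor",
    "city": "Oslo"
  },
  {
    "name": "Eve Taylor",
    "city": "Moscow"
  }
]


Counting 'city' values across 10 records:

  Moscow: 4 ####
  Berlin: 1 #
  Toronto: 1 #
  Madrid: 1 #
  Mumbai: 1 #
  Cairo: 1 #
  Oslo: 1 #

Most common: Moscow (4 times)

Moscow (4 times)


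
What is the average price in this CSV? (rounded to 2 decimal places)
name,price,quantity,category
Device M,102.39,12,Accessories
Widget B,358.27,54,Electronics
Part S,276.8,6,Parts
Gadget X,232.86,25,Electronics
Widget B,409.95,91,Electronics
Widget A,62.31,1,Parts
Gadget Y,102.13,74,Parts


Computing average price:
Values: [102.39, 358.27, 276.8, 232.86, 409.95, 62.31, 102.13]
Sum = 1544.71
Count = 7
Average = 1544.71/7 ≈ 220.67 (rounded to 2 decimal places)

220.67


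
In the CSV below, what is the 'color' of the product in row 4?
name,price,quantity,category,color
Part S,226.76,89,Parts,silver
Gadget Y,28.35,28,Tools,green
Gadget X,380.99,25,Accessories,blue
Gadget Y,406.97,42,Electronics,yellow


Query: Row 4 ('Gadget Y'), column 'color'
Value: yellow

yellow


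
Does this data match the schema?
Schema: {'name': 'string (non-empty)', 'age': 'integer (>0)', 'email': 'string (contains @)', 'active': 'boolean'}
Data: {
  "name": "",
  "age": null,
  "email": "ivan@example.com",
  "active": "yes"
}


Validating each field against schema:
  name: FAIL ("" is an empty string)
  age: FAIL (null is not an integer)
  email: OK (string with @)
  active: FAIL ("yes" is not a boolean)

Result: INVALID (3 errors: name, age, active)

INVALID (3 errors: name, age, active)


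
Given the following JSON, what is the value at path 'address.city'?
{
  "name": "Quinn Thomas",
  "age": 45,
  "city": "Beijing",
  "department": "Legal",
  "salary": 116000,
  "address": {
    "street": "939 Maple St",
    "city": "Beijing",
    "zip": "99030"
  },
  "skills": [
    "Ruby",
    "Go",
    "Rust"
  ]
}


Query: address.city
Path: address -> city
Value: Beijing

Beijing


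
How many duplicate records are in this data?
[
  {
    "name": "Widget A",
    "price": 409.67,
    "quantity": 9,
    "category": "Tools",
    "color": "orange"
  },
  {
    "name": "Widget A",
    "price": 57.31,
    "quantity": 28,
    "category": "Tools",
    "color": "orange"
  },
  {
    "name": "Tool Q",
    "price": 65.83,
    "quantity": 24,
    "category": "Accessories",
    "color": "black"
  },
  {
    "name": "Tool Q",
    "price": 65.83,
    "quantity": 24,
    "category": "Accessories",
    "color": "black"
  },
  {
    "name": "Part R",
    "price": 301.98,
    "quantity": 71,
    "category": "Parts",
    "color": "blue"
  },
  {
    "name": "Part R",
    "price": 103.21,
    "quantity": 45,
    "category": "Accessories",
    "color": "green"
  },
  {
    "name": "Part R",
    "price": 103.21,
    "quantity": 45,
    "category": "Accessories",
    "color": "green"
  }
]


Checking 7 records for duplicates:

  Row 1: Widget A ($409.67, qty 9)
  Row 2: Widget A ($57.31, qty 28)
  Row 3: Tool Q ($65.83, qty 24)
  Row 4: Tool Q ($65.83, qty 24) <-- DUPLICATE
  Row 5: Part R ($301.98, qty 71)
  Row 6: Part R ($103.21, qty 45)
  Row 7: Part R ($103.21, qty 45) <-- DUPLICATE

Duplicates found: 2
Unique records: 5

2 duplicates, 5 unique


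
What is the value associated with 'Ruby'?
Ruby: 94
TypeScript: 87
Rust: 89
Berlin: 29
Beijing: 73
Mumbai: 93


Looking up key 'Ruby'
Value: 94

94


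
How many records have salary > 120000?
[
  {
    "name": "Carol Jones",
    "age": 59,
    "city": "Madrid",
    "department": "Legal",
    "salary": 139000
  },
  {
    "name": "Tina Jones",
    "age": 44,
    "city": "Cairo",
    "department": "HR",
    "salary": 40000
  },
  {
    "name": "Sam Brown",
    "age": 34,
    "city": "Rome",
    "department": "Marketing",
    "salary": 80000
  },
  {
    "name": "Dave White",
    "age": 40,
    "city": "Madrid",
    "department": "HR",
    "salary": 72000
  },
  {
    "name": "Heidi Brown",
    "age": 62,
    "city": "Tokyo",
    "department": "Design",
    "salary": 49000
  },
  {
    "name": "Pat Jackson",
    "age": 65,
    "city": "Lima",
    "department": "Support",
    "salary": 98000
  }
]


Data: 6 records
Condition: salary > 120000

Checking each record:
  Carol Jones: 139000 MATCH
  Tina Jones: 40000
  Sam Brown: 80000
  Dave White: 72000
  Heidi Brown: 49000
  Pat Jackson: 98000

Count: 1

1


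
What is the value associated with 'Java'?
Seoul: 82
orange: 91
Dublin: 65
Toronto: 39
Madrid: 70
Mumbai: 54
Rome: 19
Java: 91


Looking up key 'Java'
Value: 91

91


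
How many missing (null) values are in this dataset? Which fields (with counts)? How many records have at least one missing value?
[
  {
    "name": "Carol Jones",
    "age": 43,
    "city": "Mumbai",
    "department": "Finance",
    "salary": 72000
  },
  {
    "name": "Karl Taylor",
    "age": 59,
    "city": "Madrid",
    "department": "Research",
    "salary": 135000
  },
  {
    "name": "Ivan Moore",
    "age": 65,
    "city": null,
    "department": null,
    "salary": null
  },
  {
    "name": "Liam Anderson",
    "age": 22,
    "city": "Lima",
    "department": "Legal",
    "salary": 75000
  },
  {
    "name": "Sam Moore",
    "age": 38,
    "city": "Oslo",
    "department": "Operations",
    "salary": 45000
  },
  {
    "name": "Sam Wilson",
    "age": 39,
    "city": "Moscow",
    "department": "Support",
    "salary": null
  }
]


Checking for missing (null) values in 6 records:

  Carol Jones: complete
  Karl Taylor: complete
  Ivan Moore: city, department, salary
  Liam Anderson: complete
  Sam Moore: complete
  Sam Wilson: salary

Per field:
  name: 0 missing
  age: 0 missing
  city: 1 missing
  department: 1 missing
  salary: 2 missing

Total missing values: 4
Records with any missing: 2

4 missing values (city: 1, department: 1, salary: 2); 2 incomplete records


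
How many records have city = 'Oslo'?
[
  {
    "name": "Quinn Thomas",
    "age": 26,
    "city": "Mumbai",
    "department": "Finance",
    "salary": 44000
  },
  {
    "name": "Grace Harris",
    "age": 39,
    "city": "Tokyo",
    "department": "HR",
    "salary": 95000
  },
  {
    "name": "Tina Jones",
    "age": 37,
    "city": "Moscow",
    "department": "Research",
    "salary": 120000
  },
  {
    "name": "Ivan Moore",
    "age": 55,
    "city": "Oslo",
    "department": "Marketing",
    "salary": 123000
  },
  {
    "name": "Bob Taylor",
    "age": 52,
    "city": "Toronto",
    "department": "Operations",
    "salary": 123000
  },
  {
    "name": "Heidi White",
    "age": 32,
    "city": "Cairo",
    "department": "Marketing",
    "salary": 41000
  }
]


Data: 6 records
Condition: city = 'Oslo'

Checking each record:
  Quinn Thomas: Mumbai
  Grace Harris: Tokyo
  Tina Jones: Moscow
  Ivan Moore: Oslo MATCH
  Bob Taylor: Toronto
  Heidi White: Cairo

Count: 1

1


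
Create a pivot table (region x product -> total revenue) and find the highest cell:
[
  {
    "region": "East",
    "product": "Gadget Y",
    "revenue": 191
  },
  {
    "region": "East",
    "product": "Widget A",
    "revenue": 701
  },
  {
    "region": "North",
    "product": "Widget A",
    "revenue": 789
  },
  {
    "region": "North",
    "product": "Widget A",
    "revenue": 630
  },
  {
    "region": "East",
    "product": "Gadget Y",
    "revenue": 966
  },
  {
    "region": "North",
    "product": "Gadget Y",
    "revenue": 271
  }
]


Pivot: region (rows) x product (columns) -> total revenue

     Gadget Y      Widget A    
East          1157           701  
North          271          1419  

Highest: North / Widget A = $1419

North / Widget A = $1419


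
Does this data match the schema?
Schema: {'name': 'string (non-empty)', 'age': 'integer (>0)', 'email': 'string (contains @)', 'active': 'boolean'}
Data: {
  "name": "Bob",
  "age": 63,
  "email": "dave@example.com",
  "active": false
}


Validating each field against schema:
  name: OK (non-empty string)
  age: OK (positive integer)
  email: OK (string with @)
  active: OK (boolean)

Result: VALID

VALID


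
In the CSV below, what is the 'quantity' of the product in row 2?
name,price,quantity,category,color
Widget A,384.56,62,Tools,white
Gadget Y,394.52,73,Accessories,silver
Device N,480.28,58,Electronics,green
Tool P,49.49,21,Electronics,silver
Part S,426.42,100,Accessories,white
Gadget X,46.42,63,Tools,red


Query: Row 2 ('Gadget Y'), column 'quantity'
Value: 73

73


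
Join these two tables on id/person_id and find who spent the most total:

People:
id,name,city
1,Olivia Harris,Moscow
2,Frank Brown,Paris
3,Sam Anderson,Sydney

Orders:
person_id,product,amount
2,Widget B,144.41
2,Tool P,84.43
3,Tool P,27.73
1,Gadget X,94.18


Join on: people.id = orders.person_id

Joined rows:
  Frank Brown (Paris) bought Widget B for $144.41
  Frank Brown (Paris) bought Tool P for $84.43
  Sam Anderson (Sydney) bought Tool P for $27.73
  Olivia Harris (Moscow) bought Gadget X for $94.18

Total per person:
  Frank Brown: $228.84
  Olivia Harris: $94.18
  Sam Anderson: $27.73

Top spender: Frank Brown ($228.84)

Frank Brown ($228.84)


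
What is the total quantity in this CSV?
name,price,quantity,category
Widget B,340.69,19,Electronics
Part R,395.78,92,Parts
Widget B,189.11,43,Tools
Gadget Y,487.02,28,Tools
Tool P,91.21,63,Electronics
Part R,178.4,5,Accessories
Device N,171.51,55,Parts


Computing total quantity:
Values: [19, 92, 43, 28, 63, 5, 55]
Sum = 305

305


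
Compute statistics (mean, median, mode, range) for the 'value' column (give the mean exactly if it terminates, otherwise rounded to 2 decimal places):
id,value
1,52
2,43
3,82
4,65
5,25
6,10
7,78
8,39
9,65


Data: [52, 43, 82, 65, 25, 10, 78, 39, 65]
Count: 9
Sum: 459
Mean: 459/9 = 51
Sorted: [10, 25, 39, 43, 52, 65, 65, 78, 82]
Median: 52.0
Mode: 65 (2 times)
Range: 82 - 10 = 72
Min: 10, Max: 82

mean=51, median=52.0, mode=65, range=72


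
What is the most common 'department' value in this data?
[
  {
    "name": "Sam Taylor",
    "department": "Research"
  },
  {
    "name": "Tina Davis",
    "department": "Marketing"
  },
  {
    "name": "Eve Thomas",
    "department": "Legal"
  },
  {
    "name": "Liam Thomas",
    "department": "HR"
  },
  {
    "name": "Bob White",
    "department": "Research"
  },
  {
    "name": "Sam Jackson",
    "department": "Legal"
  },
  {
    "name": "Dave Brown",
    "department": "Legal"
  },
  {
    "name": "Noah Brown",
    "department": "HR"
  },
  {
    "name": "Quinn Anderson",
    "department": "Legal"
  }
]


Counting 'department' values across 9 records:

  Legal: 4 ####
  Research: 2 ##
  HR: 2 ##
  Marketing: 1 #

Most common: Legal (4 times)

Legal (4 times)


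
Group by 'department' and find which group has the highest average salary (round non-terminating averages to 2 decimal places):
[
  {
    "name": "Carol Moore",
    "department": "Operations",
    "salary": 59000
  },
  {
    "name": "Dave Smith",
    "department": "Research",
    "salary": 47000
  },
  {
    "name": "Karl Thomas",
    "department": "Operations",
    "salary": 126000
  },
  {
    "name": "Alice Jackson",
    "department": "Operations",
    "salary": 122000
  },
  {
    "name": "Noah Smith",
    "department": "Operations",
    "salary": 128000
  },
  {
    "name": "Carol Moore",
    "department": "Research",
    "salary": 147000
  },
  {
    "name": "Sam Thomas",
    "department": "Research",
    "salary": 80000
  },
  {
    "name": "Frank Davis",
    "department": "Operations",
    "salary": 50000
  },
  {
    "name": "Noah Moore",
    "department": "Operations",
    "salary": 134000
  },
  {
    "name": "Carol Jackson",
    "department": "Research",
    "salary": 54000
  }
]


Group by: department

Groups:
  Operations: 6 people, avg salary = 619000/6 ≈ $103166.67
  Research: 4 people, avg salary = 328000/4 = $82000

Highest average salary: Operations (≈$103166.67)

Operations (≈$103166.67)


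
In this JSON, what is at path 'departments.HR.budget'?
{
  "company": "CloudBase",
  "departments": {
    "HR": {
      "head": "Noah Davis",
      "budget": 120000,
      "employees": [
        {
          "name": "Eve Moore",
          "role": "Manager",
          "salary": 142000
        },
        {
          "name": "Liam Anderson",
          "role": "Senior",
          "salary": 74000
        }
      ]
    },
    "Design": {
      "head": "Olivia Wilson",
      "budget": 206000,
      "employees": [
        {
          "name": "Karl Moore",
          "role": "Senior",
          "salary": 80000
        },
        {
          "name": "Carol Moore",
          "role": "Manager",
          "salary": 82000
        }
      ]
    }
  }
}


Path: departments.HR.budget

Navigate:
  -> departments
  -> HR
  -> budget = 120000

120000


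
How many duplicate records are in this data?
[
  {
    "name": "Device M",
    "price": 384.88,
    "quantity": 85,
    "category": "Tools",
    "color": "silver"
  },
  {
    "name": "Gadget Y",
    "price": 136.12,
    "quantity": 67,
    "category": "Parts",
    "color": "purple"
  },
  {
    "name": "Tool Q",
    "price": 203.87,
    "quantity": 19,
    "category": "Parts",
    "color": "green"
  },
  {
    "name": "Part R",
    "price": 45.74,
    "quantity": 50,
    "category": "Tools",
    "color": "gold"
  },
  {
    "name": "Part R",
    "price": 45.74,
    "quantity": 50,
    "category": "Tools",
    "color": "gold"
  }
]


Checking 5 records for duplicates:

  Row 1: Device M ($384.88, qty 85)
  Row 2: Gadget Y ($136.12, qty 67)
  Row 3: Tool Q ($203.87, qty 19)
  Row 4: Part R ($45.74, qty 50)
  Row 5: Part R ($45.74, qty 50) <-- DUPLICATE

Duplicates found: 1
Unique records: 4

1 duplicates, 4 unique


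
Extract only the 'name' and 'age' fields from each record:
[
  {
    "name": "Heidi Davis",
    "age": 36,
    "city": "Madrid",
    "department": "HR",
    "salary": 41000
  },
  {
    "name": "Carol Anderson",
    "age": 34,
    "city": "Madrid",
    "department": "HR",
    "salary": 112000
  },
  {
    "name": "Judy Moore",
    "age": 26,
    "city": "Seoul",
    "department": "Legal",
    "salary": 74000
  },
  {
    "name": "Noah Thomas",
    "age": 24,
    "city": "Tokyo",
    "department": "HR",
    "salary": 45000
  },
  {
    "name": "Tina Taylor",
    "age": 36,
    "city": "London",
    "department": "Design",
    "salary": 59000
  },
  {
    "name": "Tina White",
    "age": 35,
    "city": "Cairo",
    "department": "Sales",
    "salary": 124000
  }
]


Original: 6 records with fields: name, age, city, department, salary
Keep: ['name', 'age']
Drop: ['city', 'department', 'salary']
Result: 6 records, 2 fields each

[
  {
    "name": "Heidi Davis",
    "age": 36
  },
  {
    "name": "Carol Anderson",
    "age": 34
  },
  {
    "name": "Judy Moore",
    "age": 26
  },
  {
    "name": "Noah Thomas",
    "age": 24
  },
  {
    "name": "Tina Taylor",
    "age": 36
  },
  {
    "name": "Tina White",
    "age": 35
  }
]


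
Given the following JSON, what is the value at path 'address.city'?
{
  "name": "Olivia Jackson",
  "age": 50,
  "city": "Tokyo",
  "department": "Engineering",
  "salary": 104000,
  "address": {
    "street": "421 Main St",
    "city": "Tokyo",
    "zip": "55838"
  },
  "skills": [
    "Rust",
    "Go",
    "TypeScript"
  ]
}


Query: address.city
Path: address -> city
Value: Tokyo

Tokyo


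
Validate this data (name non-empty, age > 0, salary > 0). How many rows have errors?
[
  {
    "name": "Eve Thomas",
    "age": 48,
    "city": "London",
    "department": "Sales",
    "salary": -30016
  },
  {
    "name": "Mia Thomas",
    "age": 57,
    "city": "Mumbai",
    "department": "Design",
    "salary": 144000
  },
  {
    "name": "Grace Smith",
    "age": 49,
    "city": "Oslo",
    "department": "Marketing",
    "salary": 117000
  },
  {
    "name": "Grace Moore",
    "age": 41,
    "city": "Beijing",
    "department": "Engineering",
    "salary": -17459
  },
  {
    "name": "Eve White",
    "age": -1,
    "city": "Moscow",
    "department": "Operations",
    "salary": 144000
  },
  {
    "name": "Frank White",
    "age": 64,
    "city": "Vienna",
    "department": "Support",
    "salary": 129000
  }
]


Validating 6 records:
Rules: name non-empty, age > 0, salary > 0

  Row 1 (Eve Thomas): negative salary: -30016
  Row 2 (Mia Thomas): OK
  Row 3 (Grace Smith): OK
  Row 4 (Grace Moore): negative salary: -17459
  Row 5 (Eve White): negative age: -1
  Row 6 (Frank White): OK

Total errors: 3

3 errors


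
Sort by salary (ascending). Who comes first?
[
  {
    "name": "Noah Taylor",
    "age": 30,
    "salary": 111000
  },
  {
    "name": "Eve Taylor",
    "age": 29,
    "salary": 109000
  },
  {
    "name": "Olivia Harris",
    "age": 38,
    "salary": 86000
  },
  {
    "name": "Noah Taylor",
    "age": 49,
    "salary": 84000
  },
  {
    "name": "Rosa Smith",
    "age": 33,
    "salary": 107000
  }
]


Sort by: salary (ascending)

Sorted order:
  1. Noah Taylor (salary = 84000)
  2. Olivia Harris (salary = 86000)
  3. Rosa Smith (salary = 107000)
  4. Eve Taylor (salary = 109000)
  5. Noah Taylor (salary = 111000)

First: Noah Taylor

Noah Taylor


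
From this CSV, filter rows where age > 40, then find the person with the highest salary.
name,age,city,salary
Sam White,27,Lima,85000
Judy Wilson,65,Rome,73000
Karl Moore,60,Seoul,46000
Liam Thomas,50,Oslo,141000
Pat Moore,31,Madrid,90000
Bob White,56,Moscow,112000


Filter: age > 40
Sort by: salary (descending)

Filtered records (4):
  Liam Thomas, age 50, salary $141000
  Bob White, age 56, salary $112000
  Judy Wilson, age 65, salary $73000
  Karl Moore, age 60, salary $46000

Highest salary: Liam Thomas ($141000)

Liam Thomas


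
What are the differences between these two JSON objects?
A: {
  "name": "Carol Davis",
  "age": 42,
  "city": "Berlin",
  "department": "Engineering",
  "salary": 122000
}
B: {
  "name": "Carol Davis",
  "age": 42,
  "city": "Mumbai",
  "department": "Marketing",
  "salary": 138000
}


Comparing each field (in key order):
  name: same
  age: same
  city: DIFFERENT
  department: DIFFERENT
  salary: DIFFERENT
Differences:
  city: Berlin -> Mumbai
  department: Engineering -> Marketing
  salary: 122000 -> 138000

3 field(s) changed

3 changes: city, department, salary


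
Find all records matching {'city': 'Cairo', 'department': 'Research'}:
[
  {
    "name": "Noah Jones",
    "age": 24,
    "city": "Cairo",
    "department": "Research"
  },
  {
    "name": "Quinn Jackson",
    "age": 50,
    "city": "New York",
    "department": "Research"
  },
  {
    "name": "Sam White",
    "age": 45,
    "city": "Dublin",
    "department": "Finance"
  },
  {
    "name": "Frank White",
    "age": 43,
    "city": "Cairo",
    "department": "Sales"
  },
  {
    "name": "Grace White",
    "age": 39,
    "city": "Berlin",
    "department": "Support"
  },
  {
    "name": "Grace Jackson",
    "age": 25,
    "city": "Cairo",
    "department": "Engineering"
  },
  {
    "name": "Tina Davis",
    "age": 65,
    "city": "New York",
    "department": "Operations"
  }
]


Search criteria: {'city': 'Cairo', 'department': 'Research'}

Checking 7 records:
  Noah Jones: {city: Cairo, department: Research} <-- MATCH
  Quinn Jackson: {city: New York, department: Research}
  Sam White: {city: Dublin, department: Finance}
  Frank White: {city: Cairo, department: Sales}
  Grace White: {city: Berlin, department: Support}
  Grace Jackson: {city: Cairo, department: Engineering}
  Tina Davis: {city: New York, department: Operations}

Matches: ["Noah Jones"]

["Noah Jones"]


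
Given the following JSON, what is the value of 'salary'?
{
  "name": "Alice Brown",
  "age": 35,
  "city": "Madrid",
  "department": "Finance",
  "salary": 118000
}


Looking up field 'salary'
Value: 118000

118000


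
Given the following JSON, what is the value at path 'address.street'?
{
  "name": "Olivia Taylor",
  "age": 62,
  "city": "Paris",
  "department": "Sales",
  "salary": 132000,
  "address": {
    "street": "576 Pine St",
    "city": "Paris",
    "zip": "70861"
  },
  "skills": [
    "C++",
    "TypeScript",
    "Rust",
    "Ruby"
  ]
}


Query: address.street
Path: address -> street
Value: 576 Pine St

576 Pine St


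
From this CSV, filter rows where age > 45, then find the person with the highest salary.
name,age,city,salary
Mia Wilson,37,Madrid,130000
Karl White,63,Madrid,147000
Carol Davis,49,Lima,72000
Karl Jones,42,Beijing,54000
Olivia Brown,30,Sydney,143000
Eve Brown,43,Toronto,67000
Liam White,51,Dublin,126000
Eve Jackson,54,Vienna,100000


Filter: age > 45
Sort by: salary (descending)

Filtered records (4):
  Karl White, age 63, salary $147000
  Liam White, age 51, salary $126000
  Eve Jackson, age 54, salary $100000
  Carol Davis, age 49, salary $72000

Highest salary: Karl White ($147000)

Karl White


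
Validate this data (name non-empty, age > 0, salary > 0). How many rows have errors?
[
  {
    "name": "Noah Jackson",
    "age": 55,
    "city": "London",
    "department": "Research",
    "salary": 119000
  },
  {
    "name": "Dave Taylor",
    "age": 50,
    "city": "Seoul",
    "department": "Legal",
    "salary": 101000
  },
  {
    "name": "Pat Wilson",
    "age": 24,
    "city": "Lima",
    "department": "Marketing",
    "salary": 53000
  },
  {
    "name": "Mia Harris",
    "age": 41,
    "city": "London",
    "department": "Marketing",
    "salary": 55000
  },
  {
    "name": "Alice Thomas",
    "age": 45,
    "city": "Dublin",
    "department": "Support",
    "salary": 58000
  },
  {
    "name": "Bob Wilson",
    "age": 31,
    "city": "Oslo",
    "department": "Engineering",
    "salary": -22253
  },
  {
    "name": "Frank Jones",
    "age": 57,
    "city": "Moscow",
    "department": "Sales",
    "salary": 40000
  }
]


Validating 7 records:
Rules: name non-empty, age > 0, salary > 0

  Row 1 (Noah Jackson): OK
  Row 2 (Dave Taylor): OK
  Row 3 (Pat Wilson): OK
  Row 4 (Mia Harris): OK
  Row 5 (Alice Thomas): OK
  Row 6 (Bob Wilson): negative salary: -22253
  Row 7 (Frank Jones): OK

Total errors: 1

1 errors


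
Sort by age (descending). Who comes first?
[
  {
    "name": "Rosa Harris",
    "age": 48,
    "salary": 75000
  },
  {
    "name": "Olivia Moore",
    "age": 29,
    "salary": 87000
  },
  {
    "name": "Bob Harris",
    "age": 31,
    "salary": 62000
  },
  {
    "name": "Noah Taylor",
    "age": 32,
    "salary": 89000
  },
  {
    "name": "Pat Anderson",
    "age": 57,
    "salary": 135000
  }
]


Sort by: age (descending)

Sorted order:
  1. Pat Anderson (age = 57)
  2. Rosa Harris (age = 48)
  3. Noah Taylor (age = 32)
  4. Bob Harris (age = 31)
  5. Olivia Moore (age = 29)

First: Pat Anderson

Pat Anderson


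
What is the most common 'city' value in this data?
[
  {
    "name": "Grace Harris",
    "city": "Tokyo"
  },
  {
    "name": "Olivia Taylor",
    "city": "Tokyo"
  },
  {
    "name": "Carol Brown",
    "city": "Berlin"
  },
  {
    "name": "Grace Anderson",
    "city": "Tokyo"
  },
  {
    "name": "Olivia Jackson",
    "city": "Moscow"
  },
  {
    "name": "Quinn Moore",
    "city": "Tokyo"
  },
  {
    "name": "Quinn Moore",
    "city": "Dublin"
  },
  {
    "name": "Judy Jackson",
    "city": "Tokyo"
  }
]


Counting 'city' values across 8 records:

  Tokyo: 5 #####
  Berlin: 1 #
  Moscow: 1 #
  Dublin: 1 #

Most common: Tokyo (5 times)

Tokyo (5 times)


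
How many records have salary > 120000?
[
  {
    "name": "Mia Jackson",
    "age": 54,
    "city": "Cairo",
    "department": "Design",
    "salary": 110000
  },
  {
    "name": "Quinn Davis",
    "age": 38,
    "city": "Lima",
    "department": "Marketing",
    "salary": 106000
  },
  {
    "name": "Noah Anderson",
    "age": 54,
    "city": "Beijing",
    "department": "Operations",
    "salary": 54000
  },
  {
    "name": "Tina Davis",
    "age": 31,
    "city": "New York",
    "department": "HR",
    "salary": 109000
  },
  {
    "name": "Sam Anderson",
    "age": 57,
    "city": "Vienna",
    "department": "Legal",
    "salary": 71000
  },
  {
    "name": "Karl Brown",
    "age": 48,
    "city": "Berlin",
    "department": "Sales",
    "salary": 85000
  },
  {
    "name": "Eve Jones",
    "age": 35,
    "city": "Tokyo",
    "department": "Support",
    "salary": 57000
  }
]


Data: 7 records
Condition: salary > 120000

Checking each record:
  Mia Jackson: 110000
  Quinn Davis: 106000
  Noah Anderson: 54000
  Tina Davis: 109000
  Sam Anderson: 71000
  Karl Brown: 85000
  Eve Jones: 57000

Count: 0

0


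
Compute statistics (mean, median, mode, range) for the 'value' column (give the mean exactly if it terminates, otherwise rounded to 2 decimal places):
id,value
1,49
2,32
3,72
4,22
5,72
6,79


Data: [49, 32, 72, 22, 72, 79]
Count: 6
Sum: 326
Mean: 326/6 ≈ 54.33 (rounded to 2 decimal places)
Sorted: [22, 32, 49, 72, 72, 79]
Median: 60.5
Mode: 72 (2 times)
Range: 79 - 22 = 57
Min: 22, Max: 79

mean≈54.33, median=60.5, mode=72, range=57


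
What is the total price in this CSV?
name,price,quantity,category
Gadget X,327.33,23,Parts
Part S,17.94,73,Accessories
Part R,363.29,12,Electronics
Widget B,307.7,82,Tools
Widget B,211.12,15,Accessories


Computing total price:
Values: [327.33, 17.94, 363.29, 307.7, 211.12]
Sum = 1227.38

1227.38


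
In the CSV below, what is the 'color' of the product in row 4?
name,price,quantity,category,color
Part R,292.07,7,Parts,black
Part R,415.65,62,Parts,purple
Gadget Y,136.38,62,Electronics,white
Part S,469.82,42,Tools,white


Query: Row 4 ('Part S'), column 'color'
Value: white

white


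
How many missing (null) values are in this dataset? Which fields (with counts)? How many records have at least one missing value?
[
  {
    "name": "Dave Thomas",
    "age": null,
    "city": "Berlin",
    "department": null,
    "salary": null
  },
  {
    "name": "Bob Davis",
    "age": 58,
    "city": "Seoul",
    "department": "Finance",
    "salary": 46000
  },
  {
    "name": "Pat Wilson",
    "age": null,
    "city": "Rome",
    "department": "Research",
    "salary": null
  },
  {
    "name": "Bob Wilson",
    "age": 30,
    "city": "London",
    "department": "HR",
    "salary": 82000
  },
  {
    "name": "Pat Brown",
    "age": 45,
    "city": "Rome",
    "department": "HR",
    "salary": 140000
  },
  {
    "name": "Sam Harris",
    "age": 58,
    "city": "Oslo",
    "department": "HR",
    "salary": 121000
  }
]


Checking for missing (null) values in 6 records:

  Dave Thomas: age, department, salary
  Bob Davis: complete
  Pat Wilson: age, salary
  Bob Wilson: complete
  Pat Brown: complete
  Sam Harris: complete

Per field:
  name: 0 missing
  age: 2 missing
  city: 0 missing
  department: 1 missing
  salary: 2 missing

Total missing values: 5
Records with any missing: 2

5 missing values (age: 2, department: 1, salary: 2); 2 incomplete records


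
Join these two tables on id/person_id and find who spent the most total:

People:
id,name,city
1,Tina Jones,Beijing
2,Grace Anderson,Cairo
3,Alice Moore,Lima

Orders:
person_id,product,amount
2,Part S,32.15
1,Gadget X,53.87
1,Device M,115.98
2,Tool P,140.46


Join on: people.id = orders.person_id

Joined rows:
  Grace Anderson (Cairo) bought Part S for $32.15
  Tina Jones (Beijing) bought Gadget X for $53.87
  Tina Jones (Beijing) bought Device M for $115.98
  Grace Anderson (Cairo) bought Tool P for $140.46

Total per person:
  Grace Anderson: $172.61
  Tina Jones: $169.85

Top spender: Grace Anderson ($172.61)

Grace Anderson ($172.61)


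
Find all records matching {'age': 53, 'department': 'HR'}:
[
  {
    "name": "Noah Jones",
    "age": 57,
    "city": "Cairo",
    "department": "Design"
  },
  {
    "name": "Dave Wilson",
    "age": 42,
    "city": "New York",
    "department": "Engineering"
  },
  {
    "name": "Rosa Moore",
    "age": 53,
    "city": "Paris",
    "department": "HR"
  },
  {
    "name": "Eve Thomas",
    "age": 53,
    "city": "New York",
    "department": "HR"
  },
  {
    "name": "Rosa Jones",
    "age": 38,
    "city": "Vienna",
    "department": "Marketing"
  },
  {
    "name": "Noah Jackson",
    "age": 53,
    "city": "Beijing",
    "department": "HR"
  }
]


Search criteria: {'age': 53, 'department': 'HR'}

Checking 6 records:
  Noah Jones: {age: 57, department: Design}
  Dave Wilson: {age: 42, department: Engineering}
  Rosa Moore: {age: 53, department: HR} <-- MATCH
  Eve Thomas: {age: 53, department: HR} <-- MATCH
  Rosa Jones: {age: 38, department: Marketing}
  Noah Jackson: {age: 53, department: HR} <-- MATCH

Matches: ["Rosa Moore", "Eve Thomas", "Noah Jackson"]

["Rosa Moore", "Eve Thomas", "Noah Jackson"]


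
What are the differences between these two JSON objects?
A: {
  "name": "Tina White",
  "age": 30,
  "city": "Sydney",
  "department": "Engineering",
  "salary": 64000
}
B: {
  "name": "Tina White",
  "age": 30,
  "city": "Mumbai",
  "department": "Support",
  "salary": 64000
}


Comparing each field (in key order):
  name: same
  age: same
  city: DIFFERENT
  department: DIFFERENT
  salary: same
Differences:
  city: Sydney -> Mumbai
  department: Engineering -> Support

2 field(s) changed

2 changes: city, department
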